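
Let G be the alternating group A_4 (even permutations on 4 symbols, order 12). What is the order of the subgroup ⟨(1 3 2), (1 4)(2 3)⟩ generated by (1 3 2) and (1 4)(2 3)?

|⟨(1 3 2)⟩| = 3 and |⟨(1 4)(2 3)⟩| = 2, so |H| is a multiple of lcm(3, 2) = 6 and divides |G| = 12.
Closing {(1 3 2), (1 4)(2 3)} under the group operation gives all of G, so |H| = 12.

12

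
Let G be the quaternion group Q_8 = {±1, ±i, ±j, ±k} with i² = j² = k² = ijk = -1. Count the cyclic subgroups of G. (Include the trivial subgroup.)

Each element a generates a cyclic subgroup ⟨a⟩; distinct elements may generate the same one (a cyclic group of order d has φ(d) generators).
Cyclic subgroups by order — order 1: 1; order 2: 1; order 4: 3.
Total: 5.

5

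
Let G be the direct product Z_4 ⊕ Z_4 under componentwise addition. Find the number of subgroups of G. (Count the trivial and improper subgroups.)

|G| = 16, so by Lagrange every subgroup order divides 16. Divisors: 1, 2, 4, 8, 16.
Subgroups by order — order 1: 1; order 2: 3; order 4: 7; order 8: 3; order 16: 1.
Total: 1 + 3 + 7 + 3 + 1 = 15.

15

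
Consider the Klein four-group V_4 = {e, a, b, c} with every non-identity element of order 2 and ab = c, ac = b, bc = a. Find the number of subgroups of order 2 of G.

3

|G| = 4 and 2 | 4, so subgroups of order 2 are possible by Lagrange.
The subgroups of order 2 are: {e, a}; {e, b}; {e, c}.
So G has 3 subgroups of order 2.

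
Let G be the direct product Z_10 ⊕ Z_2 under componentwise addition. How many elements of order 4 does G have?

An element (a,b) has order lcm(ord(a), ord(b)); count pairs with lcm equal to 4.
Enumerating gives 0 such elements.

0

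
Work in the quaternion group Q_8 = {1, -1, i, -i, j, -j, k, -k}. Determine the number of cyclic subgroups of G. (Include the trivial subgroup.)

5

Each element a generates a cyclic subgroup ⟨a⟩; distinct elements may generate the same one (a cyclic group of order d has φ(d) generators).
Cyclic subgroups by order — order 1: 1; order 2: 1; order 4: 3.
Total: 5.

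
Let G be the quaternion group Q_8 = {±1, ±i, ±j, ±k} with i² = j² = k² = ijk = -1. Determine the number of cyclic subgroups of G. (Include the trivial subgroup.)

5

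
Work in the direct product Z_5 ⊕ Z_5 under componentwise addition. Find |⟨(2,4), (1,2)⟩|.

5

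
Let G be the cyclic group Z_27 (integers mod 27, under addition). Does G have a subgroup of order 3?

3 | 27. A subgroup of order 3 is {0, 9, 18}.

Yes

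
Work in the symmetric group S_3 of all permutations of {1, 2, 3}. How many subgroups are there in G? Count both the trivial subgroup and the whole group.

6

|G| = 6, so by Lagrange every subgroup order divides 6. Divisors: 1, 2, 3, 6.
Subgroups by order — order 1: 1; order 2: 3; order 3: 1; order 6: 1.
Total: 1 + 3 + 1 + 1 = 6.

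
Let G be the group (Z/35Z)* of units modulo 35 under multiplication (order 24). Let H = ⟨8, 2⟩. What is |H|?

12

|⟨8⟩| = 4 and |⟨2⟩| = 12, so |H| is a multiple of lcm(4, 12) = 12 and divides |G| = 24.
Closing under the operation: H = {1, 2, 4, 8, 9, 11, 16, 18, 22, 23, 29, 32}, so |H| = 12.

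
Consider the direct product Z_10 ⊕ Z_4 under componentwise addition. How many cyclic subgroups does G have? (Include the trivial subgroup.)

Group the elements of G by the cyclic subgroup they generate; each cyclic subgroup of order d accounts for φ(d) elements.
Cyclic subgroups by order — order 1: 1; order 2: 3; order 4: 2; order 5: 1; order 10: 3; order 20: 2.
Total: 12.

12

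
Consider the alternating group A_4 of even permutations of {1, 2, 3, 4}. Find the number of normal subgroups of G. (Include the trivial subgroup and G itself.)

3

G has 10 subgroups. Checking conjugation-invariance by order — order 1: 1/1 normal; order 2: 0/3 normal; order 3: 0/4 normal; order 4: 1/1 normal; order 12: 1/1 normal.
Total normal subgroups: 3.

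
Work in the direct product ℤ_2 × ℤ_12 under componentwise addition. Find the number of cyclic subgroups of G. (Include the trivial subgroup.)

A cyclic subgroup of order d is generated by each of its φ(d) elements of order d, so the cyclic subgroups of order d number (#elements of order d)/φ(d).
Cyclic subgroups by order — order 1: 1; order 2: 3; order 3: 1; order 4: 2; order 6: 3; order 12: 2.
Total: 12.

12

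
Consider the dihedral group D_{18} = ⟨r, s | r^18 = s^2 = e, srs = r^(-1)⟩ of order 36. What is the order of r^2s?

Computing powers of r^2s: the smallest k with (r^2s)^k = e is k = 2.

2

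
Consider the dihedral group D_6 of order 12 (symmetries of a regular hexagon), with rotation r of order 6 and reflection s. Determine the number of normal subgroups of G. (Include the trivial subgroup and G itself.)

G has 16 subgroups. Checking conjugation-invariance by order — order 1: 1/1 normal; order 2: 1/7 normal; order 3: 1/1 normal; order 4: 0/3 normal; order 6: 3/3 normal; order 12: 1/1 normal.
Total normal subgroups: 7.

7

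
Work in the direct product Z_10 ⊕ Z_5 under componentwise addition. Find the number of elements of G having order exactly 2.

1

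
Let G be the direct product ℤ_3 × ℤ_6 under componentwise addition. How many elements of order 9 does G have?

An element (a,b) has order lcm(ord(a), ord(b)); count pairs with lcm equal to 9.
Enumerating gives 0 such elements.

0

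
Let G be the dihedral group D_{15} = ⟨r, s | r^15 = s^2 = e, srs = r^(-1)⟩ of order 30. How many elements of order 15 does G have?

The elements of order 15 are: r, r^2, r^4, r^7, r^8, r^11, r^13, r^14.
That's 8.

8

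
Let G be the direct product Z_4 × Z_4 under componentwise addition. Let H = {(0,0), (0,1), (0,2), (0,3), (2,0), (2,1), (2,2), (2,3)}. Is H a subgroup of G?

|H| = 8 divides |G| = 16, consistent with Lagrange.
H contains the identity, every element's inverse is in H, and H is closed under +: it is a subgroup.

Yes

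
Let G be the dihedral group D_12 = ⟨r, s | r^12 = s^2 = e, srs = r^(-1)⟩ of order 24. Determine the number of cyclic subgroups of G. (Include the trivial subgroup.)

18

Group the elements of G by the cyclic subgroup they generate; each cyclic subgroup of order d accounts for φ(d) elements.
Cyclic subgroups by order — order 1: 1; order 2: 13; order 3: 1; order 4: 1; order 6: 1; order 12: 1.
Total: 18.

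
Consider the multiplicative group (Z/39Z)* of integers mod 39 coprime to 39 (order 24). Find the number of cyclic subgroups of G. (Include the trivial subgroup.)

A cyclic subgroup of order d is generated by each of its φ(d) elements of order d, so the cyclic subgroups of order d number (#elements of order d)/φ(d).
Cyclic subgroups by order — order 1: 1; order 2: 3; order 3: 1; order 4: 2; order 6: 3; order 12: 2.
Total: 12.

12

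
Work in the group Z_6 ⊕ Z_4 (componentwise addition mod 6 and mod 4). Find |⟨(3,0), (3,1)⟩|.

|⟨(3,0)⟩| = 2 and |⟨(3,1)⟩| = 4, so |H| is a multiple of lcm(2, 4) = 4 and divides |G| = 24.
Closing under the operation: H = {(0,0), (0,1), (0,2), (0,3), (3,0), (3,1), (3,2), (3,3)}, so |H| = 8.

8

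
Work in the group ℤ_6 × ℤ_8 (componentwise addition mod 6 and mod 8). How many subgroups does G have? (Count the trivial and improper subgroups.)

22

|G| = 48, so by Lagrange every subgroup order divides 48. Divisors: 1, 2, 3, 4, 6, 8, 12, 16, 24, 48.
Subgroups by order — order 1: 1; order 2: 3; order 3: 1; order 4: 3; order 6: 3; order 8: 3; order 12: 3; order 16: 1; order 24: 3; order 48: 1.
Total: 1 + 3 + 1 + 3 + 3 + 3 + 3 + 1 + 3 + 1 = 22.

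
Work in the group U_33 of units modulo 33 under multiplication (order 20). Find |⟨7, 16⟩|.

10

|⟨7⟩| = 10 and |⟨16⟩| = 5, so |H| is a multiple of lcm(10, 5) = 10 and divides |G| = 20.
Closing under the operation: H = {1, 4, 7, 10, 13, 16, 19, 25, 28, 31}, so |H| = 10.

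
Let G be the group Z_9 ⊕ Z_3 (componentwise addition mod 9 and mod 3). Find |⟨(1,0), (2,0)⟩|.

|⟨(1,0)⟩| = 9 and |⟨(2,0)⟩| = 9, so |H| is a multiple of lcm(9, 9) = 9 and divides |G| = 27.
Closing under the operation: H = {(0,0), (1,0), (2,0), (3,0), (4,0), (5,0), (6,0), (7,0), (8,0)}, so |H| = 9.

9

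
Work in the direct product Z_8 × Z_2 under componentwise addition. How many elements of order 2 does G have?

3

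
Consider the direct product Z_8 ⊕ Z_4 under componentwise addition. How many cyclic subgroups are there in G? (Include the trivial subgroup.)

14

A cyclic subgroup of order d is generated by each of its φ(d) elements of order d, so the cyclic subgroups of order d number (#elements of order d)/φ(d).
Cyclic subgroups by order — order 1: 1; order 2: 3; order 4: 6; order 8: 4.
Total: 14.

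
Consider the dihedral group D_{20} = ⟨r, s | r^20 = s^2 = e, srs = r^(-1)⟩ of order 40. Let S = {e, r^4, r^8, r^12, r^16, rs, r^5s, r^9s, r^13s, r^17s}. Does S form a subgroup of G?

|S| = 10 divides |G| = 40, consistent with Lagrange.
S contains the identity, every element's inverse is in S, and S is closed under ·: it is a subgroup.

Yes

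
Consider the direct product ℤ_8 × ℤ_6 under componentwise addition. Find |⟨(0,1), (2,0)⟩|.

24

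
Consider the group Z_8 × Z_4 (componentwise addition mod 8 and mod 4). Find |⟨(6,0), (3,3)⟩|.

16

|⟨(6,0)⟩| = 4 and |⟨(3,3)⟩| = 8, so |H| is a multiple of lcm(4, 8) = 8 and divides |G| = 32.
Closing under the operation: H = {(0,0), (0,2), (1,1), (1,3), (2,0), (2,2), (3,1), (3,3), (4,0), (4,2), (5,1), (5,3), (6,0), (6,2), (7,1), (7,3)}, so |H| = 16.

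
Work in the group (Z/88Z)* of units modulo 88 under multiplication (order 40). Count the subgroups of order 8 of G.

1

|G| = 40 and 8 | 40, so subgroups of order 8 are possible by Lagrange.
The subgroups of order 8 are: {1, 21, 23, 43, 45, 65, 67, 87}.
So G has 1 subgroup of order 8.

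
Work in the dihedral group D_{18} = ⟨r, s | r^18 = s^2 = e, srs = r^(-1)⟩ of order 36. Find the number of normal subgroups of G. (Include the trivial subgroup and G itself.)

G has 45 subgroups. Checking conjugation-invariance by order — order 1: 1/1 normal; order 2: 1/19 normal; order 3: 1/1 normal; order 4: 0/9 normal; order 6: 1/7 normal; order 9: 1/1 normal; order 12: 0/3 normal; order 18: 3/3 normal; order 36: 1/1 normal.
Total normal subgroups: 9.

9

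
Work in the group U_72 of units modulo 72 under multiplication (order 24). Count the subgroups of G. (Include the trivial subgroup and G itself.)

32

|G| = 24, so by Lagrange every subgroup order divides 24. Divisors: 1, 2, 3, 4, 6, 8, 12, 24.
Subgroups by order — order 1: 1; order 2: 7; order 3: 1; order 4: 7; order 6: 7; order 8: 1; order 12: 7; order 24: 1.
Total: 1 + 7 + 1 + 7 + 7 + 1 + 7 + 1 = 32.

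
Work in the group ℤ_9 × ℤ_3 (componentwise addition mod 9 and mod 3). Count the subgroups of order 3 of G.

|G| = 27 and 3 | 27, so subgroups of order 3 are possible by Lagrange.
The subgroups of order 3 are: {(0,0), (0,1), (0,2)}; {(0,0), (3,0), (6,0)}; {(0,0), (3,1), (6,2)}; {(0,0), (3,2), (6,1)}.
So G has 4 subgroups of order 3.

4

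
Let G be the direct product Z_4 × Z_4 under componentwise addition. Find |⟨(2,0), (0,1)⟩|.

|⟨(2,0)⟩| = 2 and |⟨(0,1)⟩| = 4, so |H| is a multiple of lcm(2, 4) = 4 and divides |G| = 16.
Closing under the operation: H = {(0,0), (0,1), (0,2), (0,3), (2,0), (2,1), (2,2), (2,3)}, so |H| = 8.

8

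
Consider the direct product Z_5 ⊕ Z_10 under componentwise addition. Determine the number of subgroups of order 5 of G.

6

|G| = 50 and 5 | 50, so subgroups of order 5 are possible by Lagrange.
The subgroups of order 5 are: {(0,0), (0,2), (0,4), (0,6), (0,8)}; {(0,0), (1,0), (2,0), (3,0), (4,0)}; {(0,0), (1,2), (2,4), (3,6), (4,8)}; {(0,0), (1,4), (2,8), (3,2), (4,6)}; … (6 in all).
So G has 6 subgroups of order 5.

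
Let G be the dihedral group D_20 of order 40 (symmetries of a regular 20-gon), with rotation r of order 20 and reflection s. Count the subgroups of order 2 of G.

21

|G| = 40 and 2 | 40, so subgroups of order 2 are possible by Lagrange.
The subgroups of order 2 are: {e, r^10}; {e, r^10s}; {e, r^11s}; {e, r^12s}; … (21 in all).
So G has 21 subgroups of order 2.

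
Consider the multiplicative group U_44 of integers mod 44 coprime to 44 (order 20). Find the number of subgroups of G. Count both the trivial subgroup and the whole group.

|G| = 20, so by Lagrange every subgroup order divides 20. Divisors: 1, 2, 4, 5, 10, 20.
Subgroups by order — order 1: 1; order 2: 3; order 4: 1; order 5: 1; order 10: 3; order 20: 1.
Total: 1 + 3 + 1 + 1 + 3 + 1 = 10.

10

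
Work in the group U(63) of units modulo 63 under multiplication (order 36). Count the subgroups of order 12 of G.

4

|G| = 36 and 12 | 36, so subgroups of order 12 are possible by Lagrange.
The subgroups of order 12 are: {1, 8, 10, 17, 19, 26, 37, 44, 46, 53, 55, 62}; {1, 5, 8, 11, 23, 25, 38, 40, 52, 55, 58, 62}; {1, 8, 13, 20, 22, 29, 34, 41, 43, 50, 55, 62}; {1, 2, 4, 8, 16, 31, 32, 47, 55, 59, 61, 62}.
So G has 4 subgroups of order 12.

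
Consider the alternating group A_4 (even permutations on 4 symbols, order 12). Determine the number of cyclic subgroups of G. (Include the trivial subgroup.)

8

Group the elements of G by the cyclic subgroup they generate; each cyclic subgroup of order d accounts for φ(d) elements.
Cyclic subgroups by order — order 1: 1; order 2: 3; order 3: 4.
Total: 8.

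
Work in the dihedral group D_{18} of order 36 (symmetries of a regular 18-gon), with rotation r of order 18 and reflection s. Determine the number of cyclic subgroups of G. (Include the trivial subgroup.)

A cyclic subgroup of order d is generated by each of its φ(d) elements of order d, so the cyclic subgroups of order d number (#elements of order d)/φ(d).
Cyclic subgroups by order — order 1: 1; order 2: 19; order 3: 1; order 6: 1; order 9: 1; order 18: 1.
Total: 24.

24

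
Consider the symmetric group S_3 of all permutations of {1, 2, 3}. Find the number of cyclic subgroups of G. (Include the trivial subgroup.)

5

A cyclic subgroup of order d is generated by each of its φ(d) elements of order d, so the cyclic subgroups of order d number (#elements of order d)/φ(d).
Cyclic subgroups by order — order 1: 1; order 2: 3; order 3: 1.
Total: 5.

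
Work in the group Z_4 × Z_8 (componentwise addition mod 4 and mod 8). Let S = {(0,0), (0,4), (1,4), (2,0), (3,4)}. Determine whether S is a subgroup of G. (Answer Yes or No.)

|S| = 5 does not divide |G| = 32, so by Lagrange S is not a subgroup.

No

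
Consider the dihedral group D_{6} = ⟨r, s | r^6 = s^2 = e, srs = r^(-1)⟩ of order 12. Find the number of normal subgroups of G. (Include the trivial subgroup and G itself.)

G has 16 subgroups. Checking conjugation-invariance by order — order 1: 1/1 normal; order 2: 1/7 normal; order 3: 1/1 normal; order 4: 0/3 normal; order 6: 3/3 normal; order 12: 1/1 normal.
Total normal subgroups: 7.

7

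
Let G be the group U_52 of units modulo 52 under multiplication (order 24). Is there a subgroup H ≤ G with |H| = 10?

No

10 does not divide |G| = 24, so by Lagrange no subgroup of order 10 exists.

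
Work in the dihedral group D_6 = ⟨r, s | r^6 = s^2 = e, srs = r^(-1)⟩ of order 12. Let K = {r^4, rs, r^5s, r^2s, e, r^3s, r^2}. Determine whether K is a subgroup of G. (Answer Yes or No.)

|K| = 7 does not divide |G| = 12, so by Lagrange K is not a subgroup.

No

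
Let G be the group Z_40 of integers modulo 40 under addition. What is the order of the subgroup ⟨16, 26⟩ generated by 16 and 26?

20

|⟨16⟩| = 5 and |⟨26⟩| = 20, so |H| is a multiple of lcm(5, 20) = 20 and divides |G| = 40.
Closing under the operation: H = {0, 2, 4, 6, 8, 10, 12, 14, 16, 18, 20, 22, 24, 26, 28, 30, 32, 34, 36, 38}, so |H| = 20.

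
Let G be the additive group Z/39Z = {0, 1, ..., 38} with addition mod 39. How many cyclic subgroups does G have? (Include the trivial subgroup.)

A cyclic subgroup of order d is generated by each of its φ(d) elements of order d, so the cyclic subgroups of order d number (#elements of order d)/φ(d).
Cyclic subgroups by order — order 1: 1; order 3: 1; order 13: 1; order 39: 1.
Total: 4.

4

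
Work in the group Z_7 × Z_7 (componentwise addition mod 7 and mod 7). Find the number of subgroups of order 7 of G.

8

|G| = 49 and 7 | 49, so subgroups of order 7 are possible by Lagrange.
The subgroups of order 7 are: {(0,0), (0,1), (0,2), (0,3), (0,4), (0,5), (0,6)}; {(0,0), (1,0), (2,0), (3,0), (4,0), (5,0), (6,0)}; {(0,0), (1,1), (2,2), (3,3), (4,4), (5,5), (6,6)}; {(0,0), (1,2), (2,4), (3,6), (4,1), (5,3), (6,5)}; … (8 in all).
So G has 8 subgroups of order 7.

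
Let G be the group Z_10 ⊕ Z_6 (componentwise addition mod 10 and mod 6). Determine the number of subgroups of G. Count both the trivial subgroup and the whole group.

|G| = 60, so by Lagrange every subgroup order divides 60. Divisors: 1, 2, 3, 4, 5, 6, 10, 12, 15, 20, 30, 60.
Subgroups by order — order 1: 1; order 2: 3; order 3: 1; order 4: 1; order 5: 1; order 6: 3; order 10: 3; order 12: 1; order 15: 1; order 20: 1; order 30: 3; order 60: 1.
Total: 1 + 3 + 1 + 1 + 1 + 3 + 3 + 1 + 1 + 1 + 3 + 1 = 20.

20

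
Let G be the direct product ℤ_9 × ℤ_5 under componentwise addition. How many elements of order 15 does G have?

8

An element (a,b) has order lcm(ord(a), ord(b)); count pairs with lcm equal to 15.
Enumerating gives 8 such elements.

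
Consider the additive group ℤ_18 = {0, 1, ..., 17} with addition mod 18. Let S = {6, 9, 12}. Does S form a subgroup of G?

No

The identity 0 ∉ S, so S is not a subgroup.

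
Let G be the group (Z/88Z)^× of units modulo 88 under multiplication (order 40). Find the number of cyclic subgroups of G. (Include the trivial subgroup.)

16

A cyclic subgroup of order d is generated by each of its φ(d) elements of order d, so the cyclic subgroups of order d number (#elements of order d)/φ(d).
Cyclic subgroups by order — order 1: 1; order 2: 7; order 5: 1; order 10: 7.
Total: 16.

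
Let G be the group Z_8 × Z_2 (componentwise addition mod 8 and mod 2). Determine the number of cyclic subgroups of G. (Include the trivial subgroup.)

Group the elements of G by the cyclic subgroup they generate; each cyclic subgroup of order d accounts for φ(d) elements.
Cyclic subgroups by order — order 1: 1; order 2: 3; order 4: 2; order 8: 2.
Total: 8.

8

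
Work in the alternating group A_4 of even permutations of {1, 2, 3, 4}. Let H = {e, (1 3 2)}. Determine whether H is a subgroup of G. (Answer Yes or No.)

No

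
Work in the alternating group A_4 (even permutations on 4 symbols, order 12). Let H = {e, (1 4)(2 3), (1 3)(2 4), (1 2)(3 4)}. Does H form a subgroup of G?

Yes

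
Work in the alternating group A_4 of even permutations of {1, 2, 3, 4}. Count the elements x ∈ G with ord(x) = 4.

0

No element of G has order 4 (even though 4 | 12).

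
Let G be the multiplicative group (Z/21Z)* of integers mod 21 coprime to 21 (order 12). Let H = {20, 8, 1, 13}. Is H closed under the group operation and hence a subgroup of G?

|H| = 4 divides |G| = 12, consistent with Lagrange.
H contains the identity, every element's inverse is in H, and H is closed under ·: it is a subgroup.

Yes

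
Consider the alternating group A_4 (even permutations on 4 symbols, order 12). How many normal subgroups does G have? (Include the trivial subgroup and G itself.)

3

G has 10 subgroups. Checking conjugation-invariance by order — order 1: 1/1 normal; order 2: 0/3 normal; order 3: 0/4 normal; order 4: 1/1 normal; order 12: 1/1 normal.
Total normal subgroups: 3.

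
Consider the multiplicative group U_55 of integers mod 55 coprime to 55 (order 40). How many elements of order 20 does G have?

16

Enumerating element orders in G gives 16 elements of order 20.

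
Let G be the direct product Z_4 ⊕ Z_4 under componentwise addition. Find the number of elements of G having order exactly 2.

An element (a,b) has order lcm(ord(a), ord(b)); count pairs with lcm equal to 2.
Enumerating gives 3 such elements.

3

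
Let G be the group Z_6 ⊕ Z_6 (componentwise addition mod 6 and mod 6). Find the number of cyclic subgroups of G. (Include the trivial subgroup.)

20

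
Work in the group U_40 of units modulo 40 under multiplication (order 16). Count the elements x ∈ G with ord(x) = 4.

The elements of order 4 are: 3, 7, 13, 17, 23, 27, 33, 37.
That's 8.

8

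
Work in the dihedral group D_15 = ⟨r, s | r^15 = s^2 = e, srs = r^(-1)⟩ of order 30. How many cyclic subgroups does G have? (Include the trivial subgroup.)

Group the elements of G by the cyclic subgroup they generate; each cyclic subgroup of order d accounts for φ(d) elements.
Cyclic subgroups by order — order 1: 1; order 2: 15; order 3: 1; order 5: 1; order 15: 1.
Total: 19.

19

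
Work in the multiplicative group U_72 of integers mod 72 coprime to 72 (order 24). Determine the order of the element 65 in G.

Compute successive powers of 65 mod 72: 65, 49, 17, 25, 41, 1; 65^6 ≡ 1 (mod 72).
So |⟨65⟩| = 6.

6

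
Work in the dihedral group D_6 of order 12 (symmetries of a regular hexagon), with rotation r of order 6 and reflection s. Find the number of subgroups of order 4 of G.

|G| = 12 and 4 | 12, so subgroups of order 4 are possible by Lagrange.
The subgroups of order 4 are: {e, r^3, r^2s, r^5s}; {e, r^3, s, r^3s}; {e, r^3, rs, r^4s}.
So G has 3 subgroups of order 4.

3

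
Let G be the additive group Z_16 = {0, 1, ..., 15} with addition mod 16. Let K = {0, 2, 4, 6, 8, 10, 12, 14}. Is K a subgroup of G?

|K| = 8 divides |G| = 16, consistent with Lagrange.
K contains the identity, every element's inverse is in K, and K is closed under +: it is a subgroup.
In fact K = ⟨2⟩.

Yes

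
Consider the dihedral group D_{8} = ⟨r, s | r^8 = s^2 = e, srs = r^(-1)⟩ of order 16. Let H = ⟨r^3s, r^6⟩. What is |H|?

8

|⟨r^3s⟩| = 2 and |⟨r^6⟩| = 4, so |H| is a multiple of lcm(2, 4) = 4 and divides |G| = 16.
Closing under the operation: H = {e, r^2, r^4, r^6, rs, r^3s, r^5s, r^7s}, so |H| = 8.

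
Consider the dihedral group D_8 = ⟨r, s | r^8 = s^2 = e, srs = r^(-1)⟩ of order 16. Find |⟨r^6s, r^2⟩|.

|⟨r^6s⟩| = 2 and |⟨r^2⟩| = 4, so |H| is a multiple of lcm(2, 4) = 4 and divides |G| = 16.
Closing under the operation: H = {e, r^2, r^4, r^6, s, r^2s, r^4s, r^6s}, so |H| = 8.

8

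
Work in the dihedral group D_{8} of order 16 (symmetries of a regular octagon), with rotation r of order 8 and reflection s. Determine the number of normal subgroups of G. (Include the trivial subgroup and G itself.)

G has 19 subgroups. Checking conjugation-invariance by order — order 1: 1/1 normal; order 2: 1/9 normal; order 4: 1/5 normal; order 8: 3/3 normal; order 16: 1/1 normal.
Total normal subgroups: 7.

7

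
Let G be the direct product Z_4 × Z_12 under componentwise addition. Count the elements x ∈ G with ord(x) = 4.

An element (a,b) has order lcm(ord(a), ord(b)); count pairs with lcm equal to 4.
Enumerating gives 12 such elements.

12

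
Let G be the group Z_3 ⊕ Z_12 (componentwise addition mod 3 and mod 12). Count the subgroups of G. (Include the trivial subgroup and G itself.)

18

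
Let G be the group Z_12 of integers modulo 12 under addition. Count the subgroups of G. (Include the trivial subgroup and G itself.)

Subgroups of the cyclic group Z_12 correspond bijectively to divisors of 12.
Divisors of 12: 1, 2, 3, 4, 6, 12.
So Z_12 has 6 subgroups.

6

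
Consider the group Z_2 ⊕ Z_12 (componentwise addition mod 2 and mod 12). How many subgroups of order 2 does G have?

|G| = 24 and 2 | 24, so subgroups of order 2 are possible by Lagrange.
The subgroups of order 2 are: {(0,0), (0,6)}; {(0,0), (1,0)}; {(0,0), (1,6)}.
So G has 3 subgroups of order 2.

3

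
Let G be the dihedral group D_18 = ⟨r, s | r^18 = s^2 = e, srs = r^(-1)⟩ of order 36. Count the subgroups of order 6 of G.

7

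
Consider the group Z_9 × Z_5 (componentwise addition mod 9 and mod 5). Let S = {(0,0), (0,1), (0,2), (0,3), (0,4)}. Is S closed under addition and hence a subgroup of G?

Yes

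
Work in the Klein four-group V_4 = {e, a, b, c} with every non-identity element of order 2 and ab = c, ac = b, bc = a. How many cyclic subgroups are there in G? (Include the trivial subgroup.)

Group the elements of G by the cyclic subgroup they generate; each cyclic subgroup of order d accounts for φ(d) elements.
Cyclic subgroups by order — order 1: 1; order 2: 3.
Total: 4.

4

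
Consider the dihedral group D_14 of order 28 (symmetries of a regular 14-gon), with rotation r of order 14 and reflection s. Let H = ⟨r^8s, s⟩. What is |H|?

14

|⟨r^8s⟩| = 2 and |⟨s⟩| = 2, so |H| is a multiple of lcm(2, 2) = 2 and divides |G| = 28.
Closing under the operation: H = {e, r^2, r^4, r^6, r^8, r^10, r^12, s, r^2s, r^4s, r^6s, r^8s, r^10s, r^12s}, so |H| = 14.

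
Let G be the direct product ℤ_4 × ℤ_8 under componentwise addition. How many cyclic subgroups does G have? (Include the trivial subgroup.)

Group the elements of G by the cyclic subgroup they generate; each cyclic subgroup of order d accounts for φ(d) elements.
Cyclic subgroups by order — order 1: 1; order 2: 3; order 4: 6; order 8: 4.
Total: 14.

14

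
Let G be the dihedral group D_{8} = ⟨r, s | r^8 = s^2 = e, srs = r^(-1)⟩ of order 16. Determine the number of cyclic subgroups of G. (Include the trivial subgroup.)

12

Group the elements of G by the cyclic subgroup they generate; each cyclic subgroup of order d accounts for φ(d) elements.
Cyclic subgroups by order — order 1: 1; order 2: 9; order 4: 1; order 8: 1.
Total: 12.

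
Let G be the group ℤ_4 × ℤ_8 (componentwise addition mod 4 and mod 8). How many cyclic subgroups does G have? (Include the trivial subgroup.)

Each element a generates a cyclic subgroup ⟨a⟩; distinct elements may generate the same one (a cyclic group of order d has φ(d) generators).
Cyclic subgroups by order — order 1: 1; order 2: 3; order 4: 6; order 8: 4.
Total: 14.

14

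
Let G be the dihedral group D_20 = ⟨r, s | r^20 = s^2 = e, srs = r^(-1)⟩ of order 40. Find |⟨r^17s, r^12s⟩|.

8

|⟨r^17s⟩| = 2 and |⟨r^12s⟩| = 2, so |H| is a multiple of lcm(2, 2) = 2 and divides |G| = 40.
Closing under the operation: H = {e, r^5, r^10, r^15, r^2s, r^7s, r^12s, r^17s}, so |H| = 8.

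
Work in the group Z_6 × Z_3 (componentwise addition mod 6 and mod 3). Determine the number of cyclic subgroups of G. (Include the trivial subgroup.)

10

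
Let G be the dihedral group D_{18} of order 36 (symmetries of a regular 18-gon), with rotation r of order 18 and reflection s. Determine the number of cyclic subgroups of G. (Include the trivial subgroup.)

24

A cyclic subgroup of order d is generated by each of its φ(d) elements of order d, so the cyclic subgroups of order d number (#elements of order d)/φ(d).
Cyclic subgroups by order — order 1: 1; order 2: 19; order 3: 1; order 6: 1; order 9: 1; order 18: 1.
Total: 24.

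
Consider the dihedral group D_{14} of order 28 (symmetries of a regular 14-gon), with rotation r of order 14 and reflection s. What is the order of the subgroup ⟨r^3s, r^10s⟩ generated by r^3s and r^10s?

|⟨r^3s⟩| = 2 and |⟨r^10s⟩| = 2, so |H| is a multiple of lcm(2, 2) = 2 and divides |G| = 28.
Closing under the operation: H = {e, r^7, r^3s, r^10s}, so |H| = 4.

4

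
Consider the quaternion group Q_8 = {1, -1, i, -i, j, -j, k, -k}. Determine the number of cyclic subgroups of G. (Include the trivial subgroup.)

5

Each element a generates a cyclic subgroup ⟨a⟩; distinct elements may generate the same one (a cyclic group of order d has φ(d) generators).
Cyclic subgroups by order — order 1: 1; order 2: 1; order 4: 3.
Total: 5.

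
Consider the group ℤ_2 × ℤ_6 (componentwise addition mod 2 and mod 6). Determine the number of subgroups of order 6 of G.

3

|G| = 12 and 6 | 12, so subgroups of order 6 are possible by Lagrange.
The subgroups of order 6 are: {(0,0), (0,1), (0,2), (0,3), (0,4), (0,5)}; {(0,0), (0,2), (0,4), (1,0), (1,2), (1,4)}; {(0,0), (0,2), (0,4), (1,1), (1,3), (1,5)}.
So G has 3 subgroups of order 6.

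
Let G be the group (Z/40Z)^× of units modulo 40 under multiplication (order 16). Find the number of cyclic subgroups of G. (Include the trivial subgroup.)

Group the elements of G by the cyclic subgroup they generate; each cyclic subgroup of order d accounts for φ(d) elements.
Cyclic subgroups by order — order 1: 1; order 2: 7; order 4: 4.
Total: 12.

12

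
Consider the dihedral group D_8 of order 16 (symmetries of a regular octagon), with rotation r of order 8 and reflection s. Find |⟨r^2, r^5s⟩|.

8

|⟨r^2⟩| = 4 and |⟨r^5s⟩| = 2, so |H| is a multiple of lcm(4, 2) = 4 and divides |G| = 16.
Closing under the operation: H = {e, r^2, r^4, r^6, rs, r^3s, r^5s, r^7s}, so |H| = 8.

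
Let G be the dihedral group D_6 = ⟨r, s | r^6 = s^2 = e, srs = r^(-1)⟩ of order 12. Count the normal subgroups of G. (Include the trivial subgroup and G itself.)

7

G has 16 subgroups. Checking conjugation-invariance by order — order 1: 1/1 normal; order 2: 1/7 normal; order 3: 1/1 normal; order 4: 0/3 normal; order 6: 3/3 normal; order 12: 1/1 normal.
Total normal subgroups: 7.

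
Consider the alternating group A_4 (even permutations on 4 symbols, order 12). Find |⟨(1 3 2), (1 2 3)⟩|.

|⟨(1 3 2)⟩| = 3 and |⟨(1 2 3)⟩| = 3, so |H| is a multiple of lcm(3, 3) = 3 and divides |G| = 12.
Closing under the operation: H = {e, (1 2 3), (1 3 2)}, so |H| = 3.

3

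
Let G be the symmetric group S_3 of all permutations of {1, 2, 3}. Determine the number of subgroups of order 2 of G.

3

|G| = 6 and 2 | 6, so subgroups of order 2 are possible by Lagrange.
The subgroups of order 2 are: {e, (1 2)}; {e, (1 3)}; {e, (2 3)}.
So G has 3 subgroups of order 2.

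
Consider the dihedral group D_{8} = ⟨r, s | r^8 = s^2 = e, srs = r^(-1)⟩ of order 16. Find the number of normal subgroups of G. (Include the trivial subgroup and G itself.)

G has 19 subgroups. Checking conjugation-invariance by order — order 1: 1/1 normal; order 2: 1/9 normal; order 4: 1/5 normal; order 8: 3/3 normal; order 16: 1/1 normal.
Total normal subgroups: 7.

7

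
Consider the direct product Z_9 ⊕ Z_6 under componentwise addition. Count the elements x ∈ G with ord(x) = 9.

18

An element (a,b) has order lcm(ord(a), ord(b)); count pairs with lcm equal to 9.
Enumerating gives 18 such elements.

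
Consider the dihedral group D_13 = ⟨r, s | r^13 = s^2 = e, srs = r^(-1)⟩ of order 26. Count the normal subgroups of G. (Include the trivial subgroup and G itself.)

G has 16 subgroups. Checking conjugation-invariance by order — order 1: 1/1 normal; order 2: 0/13 normal; order 13: 1/1 normal; order 26: 1/1 normal.
Total normal subgroups: 3.

3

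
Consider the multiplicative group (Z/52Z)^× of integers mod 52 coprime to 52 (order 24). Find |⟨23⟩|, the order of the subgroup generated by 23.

6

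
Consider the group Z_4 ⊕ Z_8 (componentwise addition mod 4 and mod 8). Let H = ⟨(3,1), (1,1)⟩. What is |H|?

|⟨(3,1)⟩| = 8 and |⟨(1,1)⟩| = 8, so |H| is a multiple of lcm(8, 8) = 8 and divides |G| = 32.
Closing under the operation: H = {(0,0), (0,2), (0,4), (0,6), (1,1), (1,3), (1,5), (1,7), (2,0), (2,2), (2,4), (2,6), (3,1), (3,3), (3,5), (3,7)}, so |H| = 16.

16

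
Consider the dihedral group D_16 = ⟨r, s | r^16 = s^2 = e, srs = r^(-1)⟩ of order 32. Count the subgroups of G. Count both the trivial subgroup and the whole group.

|G| = 32, so by Lagrange every subgroup order divides 32. Divisors: 1, 2, 4, 8, 16, 32.
Subgroups by order — order 1: 1; order 2: 17; order 4: 9; order 8: 5; order 16: 3; order 32: 1.
Total: 1 + 17 + 9 + 5 + 3 + 1 = 36.

36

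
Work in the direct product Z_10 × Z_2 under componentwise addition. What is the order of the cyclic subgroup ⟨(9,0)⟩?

The order of (9,0) in Z_10 × Z_2 is lcm(ord(9) in Z_10, ord(0) in Z_2).
ord(9) = 10 and ord(0) = 1, so |⟨(9,0)⟩| = lcm(10, 1) = 10.

10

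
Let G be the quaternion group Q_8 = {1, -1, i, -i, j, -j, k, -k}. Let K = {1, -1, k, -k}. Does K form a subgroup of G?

Yes

|K| = 4 divides |G| = 8, consistent with Lagrange.
K contains the identity, every element's inverse is in K, and K is closed under ·: it is a subgroup.
In fact K = ⟨-k⟩.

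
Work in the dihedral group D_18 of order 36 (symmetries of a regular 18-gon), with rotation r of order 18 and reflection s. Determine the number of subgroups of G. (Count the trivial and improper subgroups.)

45

|G| = 36, so by Lagrange every subgroup order divides 36. Divisors: 1, 2, 3, 4, 6, 9, 12, 18, 36.
Subgroups by order — order 1: 1; order 2: 19; order 3: 1; order 4: 9; order 6: 7; order 9: 1; order 12: 3; order 18: 3; order 36: 1.
Total: 1 + 19 + 1 + 9 + 7 + 1 + 3 + 3 + 1 = 45.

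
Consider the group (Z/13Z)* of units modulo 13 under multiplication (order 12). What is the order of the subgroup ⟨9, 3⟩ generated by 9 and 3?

|⟨9⟩| = 3 and |⟨3⟩| = 3, so |H| is a multiple of lcm(3, 3) = 3 and divides |G| = 12.
Closing under the operation: H = {1, 3, 9}, so |H| = 3.

3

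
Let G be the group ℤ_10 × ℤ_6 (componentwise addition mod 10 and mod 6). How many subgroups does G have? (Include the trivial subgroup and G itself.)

20

|G| = 60, so by Lagrange every subgroup order divides 60. Divisors: 1, 2, 3, 4, 5, 6, 10, 12, 15, 20, 30, 60.
Subgroups by order — order 1: 1; order 2: 3; order 3: 1; order 4: 1; order 5: 1; order 6: 3; order 10: 3; order 12: 1; order 15: 1; order 20: 1; order 30: 3; order 60: 1.
Total: 1 + 3 + 1 + 1 + 1 + 3 + 3 + 1 + 1 + 1 + 3 + 1 = 20.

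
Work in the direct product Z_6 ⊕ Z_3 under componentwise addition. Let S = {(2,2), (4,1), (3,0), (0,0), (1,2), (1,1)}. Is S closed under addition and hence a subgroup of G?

No

(1,2) ∈ S but its inverse (5,1) ∉ S, so S is not a subgroup.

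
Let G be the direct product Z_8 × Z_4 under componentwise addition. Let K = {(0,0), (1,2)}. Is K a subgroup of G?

No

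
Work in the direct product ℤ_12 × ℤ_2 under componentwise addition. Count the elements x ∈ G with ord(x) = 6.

6

An element (a,b) has order lcm(ord(a), ord(b)); count pairs with lcm equal to 6.
Enumerating gives 6 such elements.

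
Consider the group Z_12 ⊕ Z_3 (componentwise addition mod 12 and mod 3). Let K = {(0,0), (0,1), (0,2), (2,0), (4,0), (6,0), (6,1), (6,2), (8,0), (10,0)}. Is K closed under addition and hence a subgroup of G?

|K| = 10 does not divide |G| = 36, so by Lagrange K is not a subgroup.

No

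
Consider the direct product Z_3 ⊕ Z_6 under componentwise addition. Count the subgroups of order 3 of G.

|G| = 18 and 3 | 18, so subgroups of order 3 are possible by Lagrange.
The subgroups of order 3 are: {(0,0), (0,2), (0,4)}; {(0,0), (1,0), (2,0)}; {(0,0), (1,2), (2,4)}; {(0,0), (1,4), (2,2)}.
So G has 4 subgroups of order 3.

4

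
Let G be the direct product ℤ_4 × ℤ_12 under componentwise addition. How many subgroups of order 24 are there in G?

|G| = 48 and 24 | 48, so subgroups of order 24 are possible by Lagrange.
The subgroups of order 24 are: {(0,0), (0,1), (0,2), (0,3), (0,4), (0,5), (0,6), (0,7), (0,8), (0,9), (0,10), (0,11), (2,0), (2,1), (2,2), (2,3), (2,4), (2,5), (2,6), (2,7), (2,8), (2,9), (2,10), (2,11)}; {(0,0), (0,2), (0,4), (0,6), (0,8), (0,10), (1,0), (1,2), (1,4), (1,6), (1,8), (1,10), (2,0), (2,2), (2,4), (2,6), (2,8), (2,10), (3,0), (3,2), (3,4), (3,6), (3,8), (3,10)}; {(0,0), (0,2), (0,4), (0,6), (0,8), (0,10), (1,1), (1,3), (1,5), (1,7), (1,9), (1,11), (2,0), (2,2), (2,4), (2,6), (2,8), (2,10), (3,1), (3,3), (3,5), (3,7), (3,9), (3,11)}.
So G has 3 subgroups of order 24.

3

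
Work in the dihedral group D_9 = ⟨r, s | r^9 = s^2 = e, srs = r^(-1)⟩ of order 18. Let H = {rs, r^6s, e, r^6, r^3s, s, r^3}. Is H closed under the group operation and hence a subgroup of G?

No

|H| = 7 does not divide |G| = 18, so by Lagrange H is not a subgroup.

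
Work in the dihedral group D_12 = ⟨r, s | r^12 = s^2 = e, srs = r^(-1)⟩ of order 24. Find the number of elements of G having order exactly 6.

2

The elements of order 6 are: r^2, r^10.
That's 2.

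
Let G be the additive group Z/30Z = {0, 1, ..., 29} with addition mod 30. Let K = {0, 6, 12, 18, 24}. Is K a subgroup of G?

Yes

|K| = 5 divides |G| = 30, consistent with Lagrange.
K contains the identity, every element's inverse is in K, and K is closed under +: it is a subgroup.
In fact K = ⟨18⟩.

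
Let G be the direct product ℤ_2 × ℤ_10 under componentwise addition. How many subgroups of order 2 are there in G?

3

|G| = 20 and 2 | 20, so subgroups of order 2 are possible by Lagrange.
The subgroups of order 2 are: {(0,0), (0,5)}; {(0,0), (1,0)}; {(0,0), (1,5)}.
So G has 3 subgroups of order 2.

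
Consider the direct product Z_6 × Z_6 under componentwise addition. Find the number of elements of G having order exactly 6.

24

An element (a,b) has order lcm(ord(a), ord(b)); count pairs with lcm equal to 6.
Enumerating gives 24 such elements.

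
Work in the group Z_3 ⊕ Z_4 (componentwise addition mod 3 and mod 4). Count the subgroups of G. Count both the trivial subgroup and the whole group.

|G| = 12, so by Lagrange every subgroup order divides 12. Divisors: 1, 2, 3, 4, 6, 12.
Subgroups by order — order 1: 1; order 2: 1; order 3: 1; order 4: 1; order 6: 1; order 12: 1.
Total: 1 + 1 + 1 + 1 + 1 + 1 = 6.

6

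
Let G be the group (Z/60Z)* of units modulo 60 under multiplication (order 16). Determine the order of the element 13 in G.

4

Compute successive powers of 13 mod 60: 13, 49, 37, 1; 13^4 ≡ 1 (mod 60).
So |⟨13⟩| = 4.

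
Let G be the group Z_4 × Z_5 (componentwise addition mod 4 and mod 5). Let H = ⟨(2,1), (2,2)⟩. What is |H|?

10

|⟨(2,1)⟩| = 10 and |⟨(2,2)⟩| = 10, so |H| is a multiple of lcm(10, 10) = 10 and divides |G| = 20.
Closing under the operation: H = {(0,0), (0,1), (0,2), (0,3), (0,4), (2,0), (2,1), (2,2), (2,3), (2,4)}, so |H| = 10.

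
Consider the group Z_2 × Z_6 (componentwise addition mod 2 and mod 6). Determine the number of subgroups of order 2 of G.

|G| = 12 and 2 | 12, so subgroups of order 2 are possible by Lagrange.
The subgroups of order 2 are: {(0,0), (0,3)}; {(0,0), (1,0)}; {(0,0), (1,3)}.
So G has 3 subgroups of order 2.

3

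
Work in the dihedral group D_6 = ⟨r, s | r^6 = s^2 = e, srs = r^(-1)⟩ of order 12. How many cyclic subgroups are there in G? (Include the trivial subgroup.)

10

Group the elements of G by the cyclic subgroup they generate; each cyclic subgroup of order d accounts for φ(d) elements.
Cyclic subgroups by order — order 1: 1; order 2: 7; order 3: 1; order 6: 1.
Total: 10.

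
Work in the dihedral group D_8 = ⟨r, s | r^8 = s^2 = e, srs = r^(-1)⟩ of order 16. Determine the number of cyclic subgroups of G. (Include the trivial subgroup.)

12

A cyclic subgroup of order d is generated by each of its φ(d) elements of order d, so the cyclic subgroups of order d number (#elements of order d)/φ(d).
Cyclic subgroups by order — order 1: 1; order 2: 9; order 4: 1; order 8: 1.
Total: 12.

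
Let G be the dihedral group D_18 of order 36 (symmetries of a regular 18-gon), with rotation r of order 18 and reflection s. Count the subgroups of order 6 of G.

7

|G| = 36 and 6 | 36, so subgroups of order 6 are possible by Lagrange.
The subgroups of order 6 are: {e, r^6, r^12, r^4s, r^10s, r^16s}; {e, r^6, r^12, r^5s, r^11s, r^17s}; {e, r^6, r^12, s, r^6s, r^12s}; {e, r^6, r^12, rs, r^7s, r^13s}; … (7 in all).
So G has 7 subgroups of order 6.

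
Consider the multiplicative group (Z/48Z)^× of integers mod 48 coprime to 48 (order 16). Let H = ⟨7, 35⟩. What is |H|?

|⟨7⟩| = 2 and |⟨35⟩| = 4, so |H| is a multiple of lcm(2, 4) = 4 and divides |G| = 16.
Closing under the operation: H = {1, 5, 7, 11, 25, 29, 31, 35}, so |H| = 8.

8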